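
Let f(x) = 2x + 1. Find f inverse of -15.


Solve 2x + 1 = -15
x = (-15 - 1) / 2 = -8

-8


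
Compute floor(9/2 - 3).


9/2 = 4.5
4.5 - 3 = 1.5
floor(1.5) = 1

1


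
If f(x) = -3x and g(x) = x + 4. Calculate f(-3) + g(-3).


f(-3) = 9
g(-3) = 1
Sum = 10

10


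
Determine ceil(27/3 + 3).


27/3 = 9
9 + 3 = 12
ceil(12) = 12

12


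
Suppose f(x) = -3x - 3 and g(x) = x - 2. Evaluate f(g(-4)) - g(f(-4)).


f(g(-4)) = 15
g(f(-4)) = 7
Difference = 8

8


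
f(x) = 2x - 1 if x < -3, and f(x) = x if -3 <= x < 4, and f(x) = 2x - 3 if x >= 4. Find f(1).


1 satisfies -3 <= x < 4
f(1) = 1

1


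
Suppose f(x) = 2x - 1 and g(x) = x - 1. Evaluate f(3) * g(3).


f(3) = 5
g(3) = 2
Product = 10

10


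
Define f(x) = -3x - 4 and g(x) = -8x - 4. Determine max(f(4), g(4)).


f(4) = -16
g(4) = -36
max = -16

-16


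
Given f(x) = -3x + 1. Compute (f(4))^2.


f(4) = -11
(-11)^2 = 121

121


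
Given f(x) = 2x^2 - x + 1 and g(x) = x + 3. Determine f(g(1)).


g(1) = 4
f(4) = 2*(4)^2 - 1*(4) + 1 = 29

29


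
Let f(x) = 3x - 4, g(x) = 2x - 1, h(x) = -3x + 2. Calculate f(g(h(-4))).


h(-4) = 14
g(14) = 27
f(27) = 77

77


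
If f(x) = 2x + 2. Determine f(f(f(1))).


f(1) = 4
f(4) = 10
f(10) = 22

22


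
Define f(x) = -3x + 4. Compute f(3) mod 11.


6


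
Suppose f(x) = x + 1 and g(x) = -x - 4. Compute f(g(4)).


g(4) = -8
f(-8) = -7

-7


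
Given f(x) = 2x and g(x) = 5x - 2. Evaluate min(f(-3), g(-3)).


f(-3) = -6
g(-3) = -17
min = -17

-17


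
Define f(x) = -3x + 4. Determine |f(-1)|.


7


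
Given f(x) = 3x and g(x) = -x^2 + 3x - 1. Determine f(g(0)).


g(0) = -1
f(-1) = -3

-3


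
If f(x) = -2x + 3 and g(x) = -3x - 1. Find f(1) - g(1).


f(1) = 1
g(1) = -4
Difference = 5

5


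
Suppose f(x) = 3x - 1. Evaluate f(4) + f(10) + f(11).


f(4) = 11
f(10) = 29
f(11) = 32
Sum = 72

72


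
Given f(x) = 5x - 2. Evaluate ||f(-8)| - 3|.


f(-8) = -42
|-42| = 42
|42 - 3| = 39

39


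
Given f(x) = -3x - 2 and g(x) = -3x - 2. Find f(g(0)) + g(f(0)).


f(g(0)) = 4
g(f(0)) = 4
Sum = 8

8


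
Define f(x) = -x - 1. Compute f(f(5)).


5


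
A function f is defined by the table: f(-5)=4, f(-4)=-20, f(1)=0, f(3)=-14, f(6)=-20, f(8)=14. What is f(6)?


Reading from the table at x = 6

-20


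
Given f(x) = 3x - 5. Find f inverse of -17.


Solve 3x - 5 = -17
x = (-17 + 5) / 3 = -4

-4


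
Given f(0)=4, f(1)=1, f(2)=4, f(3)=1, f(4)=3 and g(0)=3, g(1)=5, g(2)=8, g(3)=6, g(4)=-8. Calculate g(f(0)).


f(0) = 4
g(4) = -8

-8


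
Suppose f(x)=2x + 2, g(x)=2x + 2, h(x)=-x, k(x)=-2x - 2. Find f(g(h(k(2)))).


k(2) = -6
h(-6) = 6
g(6) = 14
f(14) = 30

30


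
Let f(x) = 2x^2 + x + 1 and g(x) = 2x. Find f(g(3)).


g(3) = 6
f(6) = 2*(6)^2 + 1*(6) + 1 = 79

79


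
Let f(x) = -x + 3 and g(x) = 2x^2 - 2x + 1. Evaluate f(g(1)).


g(1) = 1
f(1) = 2

2


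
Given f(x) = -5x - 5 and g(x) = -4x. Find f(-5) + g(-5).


f(-5) = 20
g(-5) = 20
Sum = 40

40


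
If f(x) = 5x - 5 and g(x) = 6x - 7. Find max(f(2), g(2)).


5


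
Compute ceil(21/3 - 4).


21/3 = 7
7 - 4 = 3
ceil(3) = 3

3


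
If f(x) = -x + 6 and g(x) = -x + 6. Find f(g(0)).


g(0) = 6
f(6) = 0

0


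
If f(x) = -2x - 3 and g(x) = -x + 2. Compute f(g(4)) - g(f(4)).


f(g(4)) = 1
g(f(4)) = 13
Difference = -12

-12


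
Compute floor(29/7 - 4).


29/7 = 4.1429
4.1429 - 4 = 0.1429
floor(0.1429) = 0

0


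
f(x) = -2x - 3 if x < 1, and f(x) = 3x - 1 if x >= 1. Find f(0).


0 satisfies x < 1
f(0) = -3

-3


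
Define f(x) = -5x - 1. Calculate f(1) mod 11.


f(1) = -6
-6 mod 11 = 5

5


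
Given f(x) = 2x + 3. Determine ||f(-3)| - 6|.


3


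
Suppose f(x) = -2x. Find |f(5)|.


f(5) = -10
|-10| = 10

10


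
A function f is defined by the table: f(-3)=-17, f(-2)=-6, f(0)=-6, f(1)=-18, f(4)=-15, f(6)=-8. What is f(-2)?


Reading from the table at x = -2

-6


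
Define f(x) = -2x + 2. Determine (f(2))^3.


f(2) = -2
(-2)^3 = -8

-8


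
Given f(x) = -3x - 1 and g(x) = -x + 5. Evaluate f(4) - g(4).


f(4) = -13
g(4) = 1
Difference = -14

-14


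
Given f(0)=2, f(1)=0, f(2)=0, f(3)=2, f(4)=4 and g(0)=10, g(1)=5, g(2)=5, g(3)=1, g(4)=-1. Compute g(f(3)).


f(3) = 2
g(2) = 5

5


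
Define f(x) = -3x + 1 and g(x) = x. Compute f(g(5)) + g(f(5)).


-28


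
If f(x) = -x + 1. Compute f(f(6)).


f(6) = -5
f(-5) = 6

6


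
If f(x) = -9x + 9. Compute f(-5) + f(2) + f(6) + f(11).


f(-5) = 54
f(2) = -9
f(6) = -45
f(11) = -90
Sum = -90

-90


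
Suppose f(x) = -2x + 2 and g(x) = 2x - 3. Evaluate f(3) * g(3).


f(3) = -4
g(3) = 3
Product = -12

-12


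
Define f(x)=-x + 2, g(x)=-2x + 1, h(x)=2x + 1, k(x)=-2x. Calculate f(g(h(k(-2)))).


k(-2) = 4
h(4) = 9
g(9) = -17
f(-17) = 19

19


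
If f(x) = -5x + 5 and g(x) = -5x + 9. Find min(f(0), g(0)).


f(0) = 5
g(0) = 9
min = 5

5


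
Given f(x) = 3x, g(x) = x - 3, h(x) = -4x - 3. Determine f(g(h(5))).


-78


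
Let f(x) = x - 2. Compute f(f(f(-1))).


f(-1) = -3
f(-3) = -5
f(-5) = -7

-7


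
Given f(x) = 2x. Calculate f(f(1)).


f(1) = 2
f(2) = 4

4


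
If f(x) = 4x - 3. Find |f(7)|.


f(7) = 25
|25| = 25

25


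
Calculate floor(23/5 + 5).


23/5 = 4.6
4.6 + 5 = 9.6
floor(9.6) = 9

9


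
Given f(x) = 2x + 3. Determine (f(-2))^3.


f(-2) = -1
(-1)^3 = -1

-1


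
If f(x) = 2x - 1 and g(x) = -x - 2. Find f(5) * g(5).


f(5) = 9
g(5) = -7
Product = -63

-63


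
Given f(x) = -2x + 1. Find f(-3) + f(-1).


10


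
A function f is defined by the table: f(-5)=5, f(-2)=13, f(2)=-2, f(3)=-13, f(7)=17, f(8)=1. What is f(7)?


Reading from the table at x = 7

17


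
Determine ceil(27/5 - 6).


27/5 = 5.4
5.4 - 6 = -0.6
ceil(-0.6) = 0

0


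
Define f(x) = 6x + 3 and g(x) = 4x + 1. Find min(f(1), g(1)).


f(1) = 9
g(1) = 5
min = 5

5


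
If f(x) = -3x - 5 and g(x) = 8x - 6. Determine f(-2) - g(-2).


f(-2) = 1
g(-2) = -22
Difference = 23

23


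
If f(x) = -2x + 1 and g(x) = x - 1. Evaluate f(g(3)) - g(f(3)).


f(g(3)) = -3
g(f(3)) = -6
Difference = 3

3


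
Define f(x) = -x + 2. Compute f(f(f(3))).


f(3) = -1
f(-1) = 3
f(3) = -1

-1


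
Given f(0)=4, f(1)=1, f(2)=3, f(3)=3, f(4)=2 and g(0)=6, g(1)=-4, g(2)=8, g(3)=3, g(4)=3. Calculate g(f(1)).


f(1) = 1
g(1) = -4

-4


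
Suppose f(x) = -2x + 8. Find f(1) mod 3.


f(1) = 6
6 mod 3 = 0

0


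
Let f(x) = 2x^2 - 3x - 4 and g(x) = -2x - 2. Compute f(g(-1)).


g(-1) = 0
f(0) = 2*(0)^2 - 3*(0) - 4 = -4

-4


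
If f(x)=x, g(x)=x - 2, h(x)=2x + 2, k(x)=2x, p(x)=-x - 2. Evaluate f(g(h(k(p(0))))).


p(0) = -2
k(-2) = -4
h(-4) = -6
g(-6) = -8
f(-8) = -8

-8


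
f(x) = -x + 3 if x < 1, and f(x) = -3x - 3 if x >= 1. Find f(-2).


-2 satisfies x < 1
f(-2) = 5

5


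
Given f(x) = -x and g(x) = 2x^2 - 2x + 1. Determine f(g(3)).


g(3) = 13
f(13) = -13

-13


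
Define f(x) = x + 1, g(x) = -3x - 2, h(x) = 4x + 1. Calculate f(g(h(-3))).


h(-3) = -11
g(-11) = 31
f(31) = 32

32


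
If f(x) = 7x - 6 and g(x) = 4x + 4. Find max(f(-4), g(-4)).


f(-4) = -34
g(-4) = -12
max = -12

-12


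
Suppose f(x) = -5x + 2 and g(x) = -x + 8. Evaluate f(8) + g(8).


f(8) = -38
g(8) = 0
Sum = -38

-38


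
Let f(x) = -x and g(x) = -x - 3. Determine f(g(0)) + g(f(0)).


f(g(0)) = 3
g(f(0)) = -3
Sum = 0

0


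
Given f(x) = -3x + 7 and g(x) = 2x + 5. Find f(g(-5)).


22


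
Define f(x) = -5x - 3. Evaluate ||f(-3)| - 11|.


1


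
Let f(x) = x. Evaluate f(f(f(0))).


f(0) = 0
f(0) = 0
f(0) = 0

0


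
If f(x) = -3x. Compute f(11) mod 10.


f(11) = -33
-33 mod 10 = 7

7


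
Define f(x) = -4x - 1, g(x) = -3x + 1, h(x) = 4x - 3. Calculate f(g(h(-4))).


h(-4) = -19
g(-19) = 58
f(58) = -233

-233


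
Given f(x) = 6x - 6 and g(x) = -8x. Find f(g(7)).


-342


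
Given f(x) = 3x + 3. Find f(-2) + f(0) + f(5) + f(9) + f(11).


f(-2) = -3
f(0) = 3
f(5) = 18
f(9) = 30
f(11) = 36
Sum = 84

84


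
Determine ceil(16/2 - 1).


16/2 = 8
8 - 1 = 7
ceil(7) = 7

7


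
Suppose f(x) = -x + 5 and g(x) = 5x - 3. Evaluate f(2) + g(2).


f(2) = 3
g(2) = 7
Sum = 10

10


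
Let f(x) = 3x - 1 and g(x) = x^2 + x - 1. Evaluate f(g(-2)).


g(-2) = 1
f(1) = 2

2


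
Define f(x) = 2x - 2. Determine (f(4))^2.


f(4) = 6
(6)^2 = 36

36


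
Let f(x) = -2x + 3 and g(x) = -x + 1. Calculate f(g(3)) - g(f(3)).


f(g(3)) = 7
g(f(3)) = 4
Difference = 3

3


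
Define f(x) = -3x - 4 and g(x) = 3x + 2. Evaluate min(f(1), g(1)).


f(1) = -7
g(1) = 5
min = -7

-7


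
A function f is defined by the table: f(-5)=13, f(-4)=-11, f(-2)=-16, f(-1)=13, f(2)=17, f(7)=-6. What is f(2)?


Reading from the table at x = 2

17


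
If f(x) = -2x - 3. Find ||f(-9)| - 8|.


f(-9) = 15
|15| = 15
|15 - 8| = 7

7


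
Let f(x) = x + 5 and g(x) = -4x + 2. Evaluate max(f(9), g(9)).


f(9) = 14
g(9) = -34
max = 14

14


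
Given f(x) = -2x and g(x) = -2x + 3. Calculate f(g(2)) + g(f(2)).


13


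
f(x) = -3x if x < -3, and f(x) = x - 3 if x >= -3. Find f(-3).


-3 satisfies x >= -3
f(-3) = -6

-6


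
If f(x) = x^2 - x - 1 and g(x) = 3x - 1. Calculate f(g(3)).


g(3) = 8
f(8) = 1*(8)^2 - 1*(8) - 1 = 55

55


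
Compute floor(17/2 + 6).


17/2 = 8.5
8.5 + 6 = 14.5
floor(14.5) = 14

14


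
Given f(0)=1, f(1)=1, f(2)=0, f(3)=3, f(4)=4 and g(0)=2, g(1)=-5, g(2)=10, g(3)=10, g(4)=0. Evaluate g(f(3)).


f(3) = 3
g(3) = 10

10


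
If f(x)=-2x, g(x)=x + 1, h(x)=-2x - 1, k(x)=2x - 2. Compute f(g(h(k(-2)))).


k(-2) = -6
h(-6) = 11
g(11) = 12
f(12) = -24

-24


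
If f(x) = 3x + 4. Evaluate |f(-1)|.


1


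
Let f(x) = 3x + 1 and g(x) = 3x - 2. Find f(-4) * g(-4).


f(-4) = -11
g(-4) = -14
Product = 154

154


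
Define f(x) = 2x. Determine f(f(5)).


f(5) = 10
f(10) = 20

20


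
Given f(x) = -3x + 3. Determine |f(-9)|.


f(-9) = 30
|30| = 30

30


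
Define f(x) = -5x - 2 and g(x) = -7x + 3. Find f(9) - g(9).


13


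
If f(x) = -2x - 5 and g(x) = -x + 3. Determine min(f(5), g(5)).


f(5) = -15
g(5) = -2
min = -15

-15


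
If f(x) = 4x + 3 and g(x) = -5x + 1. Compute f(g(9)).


g(9) = -44
f(-44) = -173

-173


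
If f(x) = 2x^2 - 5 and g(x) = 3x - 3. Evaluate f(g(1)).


-5


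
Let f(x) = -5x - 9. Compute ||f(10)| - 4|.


f(10) = -59
|-59| = 59
|59 - 4| = 55

55


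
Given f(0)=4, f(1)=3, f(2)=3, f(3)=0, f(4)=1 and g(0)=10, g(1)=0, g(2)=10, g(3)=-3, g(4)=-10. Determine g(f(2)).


f(2) = 3
g(3) = -3

-3


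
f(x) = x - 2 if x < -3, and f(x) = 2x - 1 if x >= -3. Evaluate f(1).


1


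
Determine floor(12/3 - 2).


12/3 = 4
4 - 2 = 2
floor(2) = 2

2


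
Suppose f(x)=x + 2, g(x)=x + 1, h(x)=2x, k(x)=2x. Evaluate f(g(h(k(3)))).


k(3) = 6
h(6) = 12
g(12) = 13
f(13) = 15

15


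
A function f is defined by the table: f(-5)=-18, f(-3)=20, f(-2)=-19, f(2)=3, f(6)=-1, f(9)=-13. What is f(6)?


-1


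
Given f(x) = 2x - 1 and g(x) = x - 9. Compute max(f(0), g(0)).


f(0) = -1
g(0) = -9
max = -1

-1


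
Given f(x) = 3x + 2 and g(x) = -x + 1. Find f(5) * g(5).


f(5) = 17
g(5) = -4
Product = -68

-68


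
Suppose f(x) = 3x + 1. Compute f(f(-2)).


f(-2) = -5
f(-5) = -14

-14


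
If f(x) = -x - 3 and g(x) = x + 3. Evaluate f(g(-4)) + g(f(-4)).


f(g(-4)) = -2
g(f(-4)) = 4
Sum = 2

2


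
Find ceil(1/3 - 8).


1/3 = 0.3333
0.3333 - 8 = -7.6667
ceil(-7.6667) = -7

-7


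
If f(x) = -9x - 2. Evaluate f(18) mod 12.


f(18) = -164
-164 mod 12 = 4

4


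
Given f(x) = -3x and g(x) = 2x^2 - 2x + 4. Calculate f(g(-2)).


g(-2) = 16
f(16) = -48

-48


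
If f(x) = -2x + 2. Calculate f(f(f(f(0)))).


-10


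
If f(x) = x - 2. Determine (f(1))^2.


1


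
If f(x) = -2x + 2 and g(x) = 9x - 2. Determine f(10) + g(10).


f(10) = -18
g(10) = 88
Sum = 70

70


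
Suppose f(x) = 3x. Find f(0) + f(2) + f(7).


27


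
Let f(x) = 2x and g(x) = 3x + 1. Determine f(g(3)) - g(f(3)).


1


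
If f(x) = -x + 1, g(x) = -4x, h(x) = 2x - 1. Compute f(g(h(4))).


h(4) = 7
g(7) = -28
f(-28) = 29

29


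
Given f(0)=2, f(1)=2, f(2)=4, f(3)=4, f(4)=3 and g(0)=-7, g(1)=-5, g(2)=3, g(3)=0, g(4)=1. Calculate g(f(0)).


3


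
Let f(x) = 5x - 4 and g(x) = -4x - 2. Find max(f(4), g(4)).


f(4) = 16
g(4) = -18
max = 16

16


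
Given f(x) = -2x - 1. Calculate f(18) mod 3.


f(18) = -37
-37 mod 3 = 2

2


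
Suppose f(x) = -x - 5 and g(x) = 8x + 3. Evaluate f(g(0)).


g(0) = 3
f(3) = -8

-8


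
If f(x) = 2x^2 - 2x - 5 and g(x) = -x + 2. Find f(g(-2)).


g(-2) = 4
f(4) = 2*(4)^2 - 2*(4) - 5 = 19

19


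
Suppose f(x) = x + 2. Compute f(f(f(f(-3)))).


f(-3) = -1
f(-1) = 1
f(1) = 3
f(3) = 5

5


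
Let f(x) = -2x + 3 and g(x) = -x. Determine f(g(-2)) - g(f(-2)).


f(g(-2)) = -1
g(f(-2)) = -7
Difference = 6

6


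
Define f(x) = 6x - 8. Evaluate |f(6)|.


f(6) = 28
|28| = 28

28


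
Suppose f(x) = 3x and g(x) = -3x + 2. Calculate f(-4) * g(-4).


f(-4) = -12
g(-4) = 14
Product = -168

-168


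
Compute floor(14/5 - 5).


14/5 = 2.8
2.8 - 5 = -2.2
floor(-2.2) = -3

-3


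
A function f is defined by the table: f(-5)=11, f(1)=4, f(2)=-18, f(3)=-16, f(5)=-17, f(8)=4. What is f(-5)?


Reading from the table at x = -5

11


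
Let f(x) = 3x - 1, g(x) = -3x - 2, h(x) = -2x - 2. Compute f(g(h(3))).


h(3) = -8
g(-8) = 22
f(22) = 65

65


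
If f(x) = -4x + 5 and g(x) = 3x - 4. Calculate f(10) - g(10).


f(10) = -35
g(10) = 26
Difference = -61

-61


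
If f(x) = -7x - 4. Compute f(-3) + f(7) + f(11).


-117


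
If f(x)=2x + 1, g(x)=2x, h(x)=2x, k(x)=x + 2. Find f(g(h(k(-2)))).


k(-2) = 0
h(0) = 0
g(0) = 0
f(0) = 1

1


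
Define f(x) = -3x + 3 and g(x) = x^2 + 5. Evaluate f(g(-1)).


g(-1) = 6
f(6) = -15

-15


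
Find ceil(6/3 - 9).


6/3 = 2
2 - 9 = -7
ceil(-7) = -7

-7


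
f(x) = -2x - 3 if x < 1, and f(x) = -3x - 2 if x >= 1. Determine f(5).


5 satisfies x >= 1
f(5) = -17

-17


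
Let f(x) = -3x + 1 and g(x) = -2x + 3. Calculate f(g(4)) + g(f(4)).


f(g(4)) = 16
g(f(4)) = 25
Sum = 41

41


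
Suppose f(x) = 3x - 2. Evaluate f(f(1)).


f(1) = 1
f(1) = 1

1


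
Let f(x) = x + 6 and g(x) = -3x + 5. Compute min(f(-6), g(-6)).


f(-6) = 0
g(-6) = 23
min = 0

0


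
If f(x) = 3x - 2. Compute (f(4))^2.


100


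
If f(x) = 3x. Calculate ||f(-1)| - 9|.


6


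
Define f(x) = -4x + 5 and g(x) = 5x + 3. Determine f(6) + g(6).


f(6) = -19
g(6) = 33
Sum = 14

14


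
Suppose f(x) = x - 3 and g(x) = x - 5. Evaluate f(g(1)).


g(1) = -4
f(-4) = -7

-7


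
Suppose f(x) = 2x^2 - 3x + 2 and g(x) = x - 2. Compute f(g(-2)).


g(-2) = -4
f(-4) = 2*(-4)^2 - 3*(-4) + 2 = 46

46


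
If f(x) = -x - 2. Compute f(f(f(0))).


f(0) = -2
f(-2) = 0
f(0) = -2

-2


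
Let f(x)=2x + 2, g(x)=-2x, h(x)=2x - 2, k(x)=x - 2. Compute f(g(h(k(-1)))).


k(-1) = -3
h(-3) = -8
g(-8) = 16
f(16) = 34

34


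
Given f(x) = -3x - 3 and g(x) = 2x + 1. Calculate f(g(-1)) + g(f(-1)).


f(g(-1)) = 0
g(f(-1)) = 1
Sum = 1

1


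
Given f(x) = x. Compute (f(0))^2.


f(0) = 0
(0)^2 = 0

0


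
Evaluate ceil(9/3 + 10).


9/3 = 3
3 + 10 = 13
ceil(13) = 13

13


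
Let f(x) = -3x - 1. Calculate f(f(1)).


f(1) = -4
f(-4) = 11

11


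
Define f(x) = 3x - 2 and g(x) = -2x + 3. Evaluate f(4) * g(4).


f(4) = 10
g(4) = -5
Product = -50

-50


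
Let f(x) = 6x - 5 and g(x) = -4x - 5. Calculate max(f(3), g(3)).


f(3) = 13
g(3) = -17
max = 13

13


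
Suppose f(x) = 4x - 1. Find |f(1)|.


3


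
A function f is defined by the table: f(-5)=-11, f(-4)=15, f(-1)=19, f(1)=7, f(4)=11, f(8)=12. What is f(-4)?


Reading from the table at x = -4

15


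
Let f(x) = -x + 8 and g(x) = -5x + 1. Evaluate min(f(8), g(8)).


f(8) = 0
g(8) = -39
min = -39

-39


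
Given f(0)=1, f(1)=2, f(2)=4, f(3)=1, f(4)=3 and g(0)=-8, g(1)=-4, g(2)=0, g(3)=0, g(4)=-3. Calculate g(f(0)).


f(0) = 1
g(1) = -4

-4


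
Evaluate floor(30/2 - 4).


30/2 = 15
15 - 4 = 11
floor(11) = 11

11


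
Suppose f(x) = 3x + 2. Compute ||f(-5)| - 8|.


5


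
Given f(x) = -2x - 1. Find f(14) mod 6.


f(14) = -29
-29 mod 6 = 1

1


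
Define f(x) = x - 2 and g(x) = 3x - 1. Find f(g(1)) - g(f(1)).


f(g(1)) = 0
g(f(1)) = -4
Difference = 4

4


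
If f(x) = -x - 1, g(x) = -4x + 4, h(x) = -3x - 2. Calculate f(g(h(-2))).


h(-2) = 4
g(4) = -12
f(-12) = 11

11


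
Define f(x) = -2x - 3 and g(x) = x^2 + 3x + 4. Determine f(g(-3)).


g(-3) = 4
f(4) = -11

-11


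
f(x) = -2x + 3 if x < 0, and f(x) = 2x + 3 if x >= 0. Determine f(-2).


-2 satisfies x < 0
f(-2) = 7

7


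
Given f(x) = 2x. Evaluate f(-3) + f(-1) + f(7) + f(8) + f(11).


f(-3) = -6
f(-1) = -2
f(7) = 14
f(8) = 16
f(11) = 22
Sum = 44

44


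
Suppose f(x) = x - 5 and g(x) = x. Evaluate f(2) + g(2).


f(2) = -3
g(2) = 2
Sum = -1

-1


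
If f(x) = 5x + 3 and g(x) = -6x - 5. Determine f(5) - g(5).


f(5) = 28
g(5) = -35
Difference = 63

63


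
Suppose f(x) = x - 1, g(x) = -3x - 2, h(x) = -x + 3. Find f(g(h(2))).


h(2) = 1
g(1) = -5
f(-5) = -6

-6


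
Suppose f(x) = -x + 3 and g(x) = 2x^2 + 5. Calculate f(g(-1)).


g(-1) = 7
f(7) = -4

-4


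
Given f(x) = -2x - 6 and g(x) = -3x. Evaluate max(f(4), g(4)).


f(4) = -14
g(4) = -12
max = -12

-12


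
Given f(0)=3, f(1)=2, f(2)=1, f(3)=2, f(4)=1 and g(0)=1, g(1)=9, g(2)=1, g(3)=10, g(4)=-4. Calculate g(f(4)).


9


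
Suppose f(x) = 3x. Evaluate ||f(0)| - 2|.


f(0) = 0
|0| = 0
|0 - 2| = 2

2


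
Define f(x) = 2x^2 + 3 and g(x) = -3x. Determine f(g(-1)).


g(-1) = 3
f(3) = 2*(3)^2 + 3 = 21

21


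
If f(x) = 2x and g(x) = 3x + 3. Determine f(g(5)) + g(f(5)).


f(g(5)) = 36
g(f(5)) = 33
Sum = 69

69


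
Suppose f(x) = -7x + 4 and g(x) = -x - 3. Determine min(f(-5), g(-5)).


f(-5) = 39
g(-5) = 2
min = 2

2


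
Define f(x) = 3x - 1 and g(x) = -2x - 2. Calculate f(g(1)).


g(1) = -4
f(-4) = -13

-13


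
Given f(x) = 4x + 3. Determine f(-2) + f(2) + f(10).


f(-2) = -5
f(2) = 11
f(10) = 43
Sum = 49

49


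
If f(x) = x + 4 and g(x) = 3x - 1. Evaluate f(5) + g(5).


f(5) = 9
g(5) = 14
Sum = 23

23


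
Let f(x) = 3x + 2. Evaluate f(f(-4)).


f(-4) = -10
f(-10) = -28

-28


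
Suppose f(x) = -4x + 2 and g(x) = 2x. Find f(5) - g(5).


f(5) = -18
g(5) = 10
Difference = -28

-28


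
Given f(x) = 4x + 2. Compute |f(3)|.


f(3) = 14
|14| = 14

14


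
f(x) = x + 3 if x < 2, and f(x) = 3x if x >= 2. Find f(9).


9 satisfies x >= 2
f(9) = 27

27


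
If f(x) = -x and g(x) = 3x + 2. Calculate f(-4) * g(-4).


f(-4) = 4
g(-4) = -10
Product = -40

-40


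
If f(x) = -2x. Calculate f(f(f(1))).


-8


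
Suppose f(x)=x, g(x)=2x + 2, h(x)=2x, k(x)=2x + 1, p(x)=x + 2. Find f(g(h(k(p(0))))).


p(0) = 2
k(2) = 5
h(5) = 10
g(10) = 22
f(22) = 22

22


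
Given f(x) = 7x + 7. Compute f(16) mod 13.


f(16) = 119
119 mod 13 = 2

2


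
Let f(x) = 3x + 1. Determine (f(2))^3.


343


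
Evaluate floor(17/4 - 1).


17/4 = 4.25
4.25 - 1 = 3.25
floor(3.25) = 3

3


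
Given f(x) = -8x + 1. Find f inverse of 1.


0


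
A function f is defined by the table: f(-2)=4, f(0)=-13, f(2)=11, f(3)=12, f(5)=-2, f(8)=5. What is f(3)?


Reading from the table at x = 3

12


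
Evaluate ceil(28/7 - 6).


28/7 = 4
4 - 6 = -2
ceil(-2) = -2

-2


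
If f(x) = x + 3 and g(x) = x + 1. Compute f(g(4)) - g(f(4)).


0


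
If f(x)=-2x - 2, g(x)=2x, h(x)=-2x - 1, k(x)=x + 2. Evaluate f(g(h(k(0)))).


k(0) = 2
h(2) = -5
g(-5) = -10
f(-10) = 18

18


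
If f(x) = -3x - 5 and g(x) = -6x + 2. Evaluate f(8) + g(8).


f(8) = -29
g(8) = -46
Sum = -75

-75


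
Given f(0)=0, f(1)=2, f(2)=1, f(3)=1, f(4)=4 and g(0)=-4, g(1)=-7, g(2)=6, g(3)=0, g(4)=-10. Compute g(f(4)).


f(4) = 4
g(4) = -10

-10


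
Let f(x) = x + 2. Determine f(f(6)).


10


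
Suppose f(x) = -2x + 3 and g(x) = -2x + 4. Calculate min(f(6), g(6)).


f(6) = -9
g(6) = -8
min = -9

-9


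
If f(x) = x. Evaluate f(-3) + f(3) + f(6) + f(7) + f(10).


f(-3) = -3
f(3) = 3
f(6) = 6
f(7) = 7
f(10) = 10
Sum = 23

23


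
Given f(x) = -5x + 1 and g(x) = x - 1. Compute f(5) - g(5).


f(5) = -24
g(5) = 4
Difference = -28

-28


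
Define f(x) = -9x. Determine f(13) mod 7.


f(13) = -117
-117 mod 7 = 2

2


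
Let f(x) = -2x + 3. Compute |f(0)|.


3


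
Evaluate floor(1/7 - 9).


1/7 = 0.1429
0.1429 - 9 = -8.8571
floor(-8.8571) = -9

-9


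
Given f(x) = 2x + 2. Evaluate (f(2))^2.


f(2) = 6
(6)^2 = 36

36


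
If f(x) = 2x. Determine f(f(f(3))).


f(3) = 6
f(6) = 12
f(12) = 24

24


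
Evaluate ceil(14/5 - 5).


14/5 = 2.8
2.8 - 5 = -2.2
ceil(-2.2) = -2

-2


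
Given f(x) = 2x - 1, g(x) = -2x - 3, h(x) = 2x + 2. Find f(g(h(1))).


h(1) = 4
g(4) = -11
f(-11) = -23

-23


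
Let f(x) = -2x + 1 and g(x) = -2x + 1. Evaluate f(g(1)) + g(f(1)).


f(g(1)) = 3
g(f(1)) = 3
Sum = 6

6


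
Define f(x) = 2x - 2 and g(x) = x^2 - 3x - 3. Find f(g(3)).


g(3) = -3
f(-3) = -8

-8


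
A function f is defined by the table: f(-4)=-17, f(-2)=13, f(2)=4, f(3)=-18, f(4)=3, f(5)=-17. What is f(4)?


Reading from the table at x = 4

3


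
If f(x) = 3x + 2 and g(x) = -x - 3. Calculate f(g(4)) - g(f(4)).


f(g(4)) = -19
g(f(4)) = -17
Difference = -2

-2


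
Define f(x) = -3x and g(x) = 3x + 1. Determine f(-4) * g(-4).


f(-4) = 12
g(-4) = -11
Product = -132

-132


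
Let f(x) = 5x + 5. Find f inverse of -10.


Solve 5x + 5 = -10
x = (-10 - 5) / 5 = -3

-3


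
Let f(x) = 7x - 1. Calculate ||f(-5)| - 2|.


34


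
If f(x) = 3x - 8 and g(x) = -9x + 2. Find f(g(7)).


g(7) = -61
f(-61) = -191

-191


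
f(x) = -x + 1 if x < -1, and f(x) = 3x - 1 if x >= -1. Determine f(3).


3 satisfies x >= -1
f(3) = 8

8


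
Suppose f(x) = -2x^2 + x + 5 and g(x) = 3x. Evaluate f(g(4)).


g(4) = 12
f(12) = (-2)*(12)^2 + 1*(12) + 5 = -271

-271


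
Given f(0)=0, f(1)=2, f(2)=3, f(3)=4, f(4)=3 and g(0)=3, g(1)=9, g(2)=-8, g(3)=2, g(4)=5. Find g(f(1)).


f(1) = 2
g(2) = -8

-8


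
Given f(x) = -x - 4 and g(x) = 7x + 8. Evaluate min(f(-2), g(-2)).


f(-2) = -2
g(-2) = -6
min = -6

-6


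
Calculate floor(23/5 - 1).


23/5 = 4.6
4.6 - 1 = 3.6
floor(3.6) = 3

3


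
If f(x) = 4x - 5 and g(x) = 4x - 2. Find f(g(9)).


131


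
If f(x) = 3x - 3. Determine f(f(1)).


f(1) = 0
f(0) = -3

-3


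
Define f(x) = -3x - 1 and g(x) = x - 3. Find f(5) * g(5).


f(5) = -16
g(5) = 2
Product = -32

-32


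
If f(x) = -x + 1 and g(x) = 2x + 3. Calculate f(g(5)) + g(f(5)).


f(g(5)) = -12
g(f(5)) = -5
Sum = -17

-17


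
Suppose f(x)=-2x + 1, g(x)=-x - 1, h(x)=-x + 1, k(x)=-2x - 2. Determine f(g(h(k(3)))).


k(3) = -8
h(-8) = 9
g(9) = -10
f(-10) = 21

21


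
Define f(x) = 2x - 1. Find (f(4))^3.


f(4) = 7
(7)^3 = 343

343


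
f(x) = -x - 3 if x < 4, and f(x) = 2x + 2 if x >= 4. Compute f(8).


8 satisfies x >= 4
f(8) = 18

18


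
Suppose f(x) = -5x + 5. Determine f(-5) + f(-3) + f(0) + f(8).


20


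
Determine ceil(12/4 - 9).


12/4 = 3
3 - 9 = -6
ceil(-6) = -6

-6


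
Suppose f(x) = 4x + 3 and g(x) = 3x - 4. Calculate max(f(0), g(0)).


f(0) = 3
g(0) = -4
max = 3

3


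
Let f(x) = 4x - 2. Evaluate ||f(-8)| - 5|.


f(-8) = -34
|-34| = 34
|34 - 5| = 29

29


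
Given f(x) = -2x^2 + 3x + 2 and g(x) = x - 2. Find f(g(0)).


-12


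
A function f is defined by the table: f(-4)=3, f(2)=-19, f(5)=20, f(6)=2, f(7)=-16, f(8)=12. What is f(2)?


Reading from the table at x = 2

-19


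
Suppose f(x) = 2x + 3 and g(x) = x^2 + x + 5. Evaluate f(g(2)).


g(2) = 11
f(11) = 25

25


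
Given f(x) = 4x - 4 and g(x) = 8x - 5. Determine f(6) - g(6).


f(6) = 20
g(6) = 43
Difference = -23

-23


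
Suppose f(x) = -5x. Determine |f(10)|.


50


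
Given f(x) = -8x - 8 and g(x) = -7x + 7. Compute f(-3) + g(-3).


f(-3) = 16
g(-3) = 28
Sum = 44

44


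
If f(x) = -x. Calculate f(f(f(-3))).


f(-3) = 3
f(3) = -3
f(-3) = 3

3


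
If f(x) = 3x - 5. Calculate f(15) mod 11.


f(15) = 40
40 mod 11 = 7

7


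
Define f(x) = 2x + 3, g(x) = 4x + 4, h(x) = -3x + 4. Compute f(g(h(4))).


h(4) = -8
g(-8) = -28
f(-28) = -53

-53


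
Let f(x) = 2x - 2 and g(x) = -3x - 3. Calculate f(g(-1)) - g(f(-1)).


f(g(-1)) = -2
g(f(-1)) = 9
Difference = -11

-11


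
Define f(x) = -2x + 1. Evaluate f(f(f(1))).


f(1) = -1
f(-1) = 3
f(3) = -5

-5


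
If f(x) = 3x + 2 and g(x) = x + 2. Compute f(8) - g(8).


f(8) = 26
g(8) = 10
Difference = 16

16


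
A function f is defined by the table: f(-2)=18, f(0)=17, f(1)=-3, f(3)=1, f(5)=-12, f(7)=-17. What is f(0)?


Reading from the table at x = 0

17


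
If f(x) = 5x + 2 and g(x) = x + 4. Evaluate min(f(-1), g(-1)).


f(-1) = -3
g(-1) = 3
min = -3

-3


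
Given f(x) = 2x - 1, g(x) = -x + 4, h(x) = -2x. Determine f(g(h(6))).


31


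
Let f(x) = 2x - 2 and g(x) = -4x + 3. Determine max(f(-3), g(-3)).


15


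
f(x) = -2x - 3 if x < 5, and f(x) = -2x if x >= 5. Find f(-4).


-4 satisfies x < 5
f(-4) = 5

5


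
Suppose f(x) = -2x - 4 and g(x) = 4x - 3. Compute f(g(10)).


g(10) = 37
f(37) = -78

-78


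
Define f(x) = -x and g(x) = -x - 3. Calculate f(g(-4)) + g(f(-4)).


-8


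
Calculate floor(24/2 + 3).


24/2 = 12
12 + 3 = 15
floor(15) = 15

15


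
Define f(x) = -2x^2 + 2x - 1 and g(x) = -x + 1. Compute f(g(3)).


-13


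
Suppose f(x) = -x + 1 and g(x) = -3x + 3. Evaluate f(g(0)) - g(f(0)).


f(g(0)) = -2
g(f(0)) = 0
Difference = -2

-2


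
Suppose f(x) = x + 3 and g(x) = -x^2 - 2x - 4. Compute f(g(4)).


g(4) = -28
f(-28) = -25

-25


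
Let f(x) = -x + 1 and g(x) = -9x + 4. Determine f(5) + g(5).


f(5) = -4
g(5) = -41
Sum = -45

-45


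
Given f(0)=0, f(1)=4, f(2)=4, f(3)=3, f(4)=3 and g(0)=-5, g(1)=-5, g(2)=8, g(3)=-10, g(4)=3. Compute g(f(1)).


f(1) = 4
g(4) = 3

3


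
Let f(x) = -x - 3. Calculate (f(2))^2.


f(2) = -5
(-5)^2 = 25

25


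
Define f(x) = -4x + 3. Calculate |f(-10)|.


f(-10) = 43
|43| = 43

43


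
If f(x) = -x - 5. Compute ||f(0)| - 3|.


f(0) = -5
|-5| = 5
|5 - 3| = 2

2


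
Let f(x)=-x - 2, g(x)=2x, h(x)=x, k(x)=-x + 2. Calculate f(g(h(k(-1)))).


k(-1) = 3
h(3) = 3
g(3) = 6
f(6) = -8

-8


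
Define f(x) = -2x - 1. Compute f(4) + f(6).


f(4) = -9
f(6) = -13
Sum = -22

-22


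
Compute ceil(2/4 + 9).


2/4 = 0.5
0.5 + 9 = 9.5
ceil(9.5) = 10

10


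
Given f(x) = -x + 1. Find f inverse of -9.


10


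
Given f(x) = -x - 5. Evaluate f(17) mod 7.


f(17) = -22
-22 mod 7 = 6

6


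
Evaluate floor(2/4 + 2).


2/4 = 0.5
0.5 + 2 = 2.5
floor(2.5) = 2

2


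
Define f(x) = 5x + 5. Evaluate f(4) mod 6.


1


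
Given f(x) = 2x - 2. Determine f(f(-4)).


f(-4) = -10
f(-10) = -22

-22


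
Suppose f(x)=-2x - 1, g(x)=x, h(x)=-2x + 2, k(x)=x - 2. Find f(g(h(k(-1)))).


k(-1) = -3
h(-3) = 8
g(8) = 8
f(8) = -17

-17


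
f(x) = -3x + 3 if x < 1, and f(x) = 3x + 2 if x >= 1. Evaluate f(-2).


-2 satisfies x < 1
f(-2) = 9

9


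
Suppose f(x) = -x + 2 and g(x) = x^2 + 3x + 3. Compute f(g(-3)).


g(-3) = 3
f(3) = -1

-1


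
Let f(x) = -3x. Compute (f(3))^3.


f(3) = -9
(-9)^3 = -729

-729


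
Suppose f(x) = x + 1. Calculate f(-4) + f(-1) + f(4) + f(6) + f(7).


f(-4) = -3
f(-1) = 0
f(4) = 5
f(6) = 7
f(7) = 8
Sum = 17

17


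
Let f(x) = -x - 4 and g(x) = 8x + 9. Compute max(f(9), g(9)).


f(9) = -13
g(9) = 81
max = 81

81


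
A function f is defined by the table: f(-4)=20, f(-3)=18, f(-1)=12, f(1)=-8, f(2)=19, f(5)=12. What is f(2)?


Reading from the table at x = 2

19


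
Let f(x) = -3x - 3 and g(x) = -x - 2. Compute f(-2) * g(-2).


0


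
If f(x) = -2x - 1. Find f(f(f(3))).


f(3) = -7
f(-7) = 13
f(13) = -27

-27


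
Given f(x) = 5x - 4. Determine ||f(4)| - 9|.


7


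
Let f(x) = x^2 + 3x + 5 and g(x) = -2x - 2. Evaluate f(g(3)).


g(3) = -8
f(-8) = 1*(-8)^2 + 3*(-8) + 5 = 45

45


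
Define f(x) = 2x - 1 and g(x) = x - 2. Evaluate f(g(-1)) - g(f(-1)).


f(g(-1)) = -7
g(f(-1)) = -5
Difference = -2

-2


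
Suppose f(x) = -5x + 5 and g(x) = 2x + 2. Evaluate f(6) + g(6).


f(6) = -25
g(6) = 14
Sum = -11

-11


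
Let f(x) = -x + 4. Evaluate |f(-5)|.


9


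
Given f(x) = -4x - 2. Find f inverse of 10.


Solve -4x - 2 = 10
x = (10 + 2) / (-4) = -3

-3


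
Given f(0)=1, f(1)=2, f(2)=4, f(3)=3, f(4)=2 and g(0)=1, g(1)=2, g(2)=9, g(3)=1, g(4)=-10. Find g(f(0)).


2


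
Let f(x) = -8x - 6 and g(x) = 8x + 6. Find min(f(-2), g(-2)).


f(-2) = 10
g(-2) = -10
min = -10

-10


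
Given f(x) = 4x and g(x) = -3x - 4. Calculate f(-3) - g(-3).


-17


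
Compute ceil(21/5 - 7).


21/5 = 4.2
4.2 - 7 = -2.8
ceil(-2.8) = -2

-2


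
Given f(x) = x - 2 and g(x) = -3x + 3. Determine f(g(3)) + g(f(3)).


f(g(3)) = -8
g(f(3)) = 0
Sum = -8

-8


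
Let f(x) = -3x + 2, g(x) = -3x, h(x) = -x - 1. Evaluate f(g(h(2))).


h(2) = -3
g(-3) = 9
f(9) = -25

-25


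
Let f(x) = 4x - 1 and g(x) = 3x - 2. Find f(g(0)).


g(0) = -2
f(-2) = -9

-9


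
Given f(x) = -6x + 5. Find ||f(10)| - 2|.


f(10) = -55
|-55| = 55
|55 - 2| = 53

53


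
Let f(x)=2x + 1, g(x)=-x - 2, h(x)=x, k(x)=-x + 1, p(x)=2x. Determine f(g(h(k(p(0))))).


p(0) = 0
k(0) = 1
h(1) = 1
g(1) = -3
f(-3) = -5

-5


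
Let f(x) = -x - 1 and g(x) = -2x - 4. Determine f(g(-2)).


-1


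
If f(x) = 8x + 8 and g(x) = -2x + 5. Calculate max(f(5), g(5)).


f(5) = 48
g(5) = -5
max = 48

48


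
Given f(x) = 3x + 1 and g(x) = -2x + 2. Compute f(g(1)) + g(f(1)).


f(g(1)) = 1
g(f(1)) = -6
Sum = -5

-5


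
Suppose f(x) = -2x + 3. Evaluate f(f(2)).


f(2) = -1
f(-1) = 5

5


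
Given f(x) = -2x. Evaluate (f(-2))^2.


f(-2) = 4
(4)^2 = 16

16


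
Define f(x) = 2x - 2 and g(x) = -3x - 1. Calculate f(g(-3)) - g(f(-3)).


f(g(-3)) = 14
g(f(-3)) = 23
Difference = -9

-9


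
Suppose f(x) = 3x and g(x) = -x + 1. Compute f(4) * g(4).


f(4) = 12
g(4) = -3
Product = -36

-36


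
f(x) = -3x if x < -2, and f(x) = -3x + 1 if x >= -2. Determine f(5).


5 satisfies x >= -2
f(5) = -14

-14


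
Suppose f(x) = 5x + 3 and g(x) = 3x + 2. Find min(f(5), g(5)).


17


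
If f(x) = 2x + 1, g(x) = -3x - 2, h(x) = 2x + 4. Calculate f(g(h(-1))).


-15


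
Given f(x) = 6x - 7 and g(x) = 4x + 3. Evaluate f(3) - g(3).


f(3) = 11
g(3) = 15
Difference = -4

-4


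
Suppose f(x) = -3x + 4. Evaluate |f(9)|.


f(9) = -23
|-23| = 23

23


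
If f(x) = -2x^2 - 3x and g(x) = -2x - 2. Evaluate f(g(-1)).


g(-1) = 0
f(0) = (-2)*(0)^2 - 3*(0) = 0

0


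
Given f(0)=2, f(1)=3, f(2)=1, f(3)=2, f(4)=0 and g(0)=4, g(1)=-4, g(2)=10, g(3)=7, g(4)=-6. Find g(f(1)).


f(1) = 3
g(3) = 7

7


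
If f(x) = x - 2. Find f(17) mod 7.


1


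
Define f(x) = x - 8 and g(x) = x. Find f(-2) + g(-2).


f(-2) = -10
g(-2) = -2
Sum = -12

-12


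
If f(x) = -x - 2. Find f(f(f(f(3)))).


f(3) = -5
f(-5) = 3
f(3) = -5
f(-5) = 3

3


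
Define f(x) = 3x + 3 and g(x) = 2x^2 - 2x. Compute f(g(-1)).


g(-1) = 4
f(4) = 15

15


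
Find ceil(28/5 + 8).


28/5 = 5.6
5.6 + 8 = 13.6
ceil(13.6) = 14

14


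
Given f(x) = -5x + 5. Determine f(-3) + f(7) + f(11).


f(-3) = 20
f(7) = -30
f(11) = -50
Sum = -60

-60


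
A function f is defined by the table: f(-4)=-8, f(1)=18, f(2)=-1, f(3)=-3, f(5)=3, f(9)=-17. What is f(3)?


Reading from the table at x = 3

-3


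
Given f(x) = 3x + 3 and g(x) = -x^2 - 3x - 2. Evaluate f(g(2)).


g(2) = -12
f(-12) = -33

-33


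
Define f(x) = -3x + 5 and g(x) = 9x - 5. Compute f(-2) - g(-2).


f(-2) = 11
g(-2) = -23
Difference = 34

34


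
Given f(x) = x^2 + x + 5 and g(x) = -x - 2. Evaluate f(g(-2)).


5


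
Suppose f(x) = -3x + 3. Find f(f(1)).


f(1) = 0
f(0) = 3

3


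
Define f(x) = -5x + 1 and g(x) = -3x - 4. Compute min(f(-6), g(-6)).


f(-6) = 31
g(-6) = 14
min = 14

14


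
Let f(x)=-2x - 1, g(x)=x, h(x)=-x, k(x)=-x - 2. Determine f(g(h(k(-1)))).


k(-1) = -1
h(-1) = 1
g(1) = 1
f(1) = -3

-3


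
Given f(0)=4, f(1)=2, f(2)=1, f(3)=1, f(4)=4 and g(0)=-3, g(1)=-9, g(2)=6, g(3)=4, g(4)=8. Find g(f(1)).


f(1) = 2
g(2) = 6

6


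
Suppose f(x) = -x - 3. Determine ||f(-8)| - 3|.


f(-8) = 5
|5| = 5
|5 - 3| = 2

2


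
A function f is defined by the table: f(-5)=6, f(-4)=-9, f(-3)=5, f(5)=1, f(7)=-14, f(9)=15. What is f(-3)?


Reading from the table at x = -3

5


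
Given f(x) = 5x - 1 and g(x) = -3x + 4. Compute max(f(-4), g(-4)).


f(-4) = -21
g(-4) = 16
max = 16

16


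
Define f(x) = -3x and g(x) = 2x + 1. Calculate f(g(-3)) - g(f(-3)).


f(g(-3)) = 15
g(f(-3)) = 19
Difference = -4

-4


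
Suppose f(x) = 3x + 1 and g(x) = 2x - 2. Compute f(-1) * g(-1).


8


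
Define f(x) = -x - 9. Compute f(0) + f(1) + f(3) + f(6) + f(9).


f(0) = -9
f(1) = -10
f(3) = -12
f(6) = -15
f(9) = -18
Sum = -64

-64


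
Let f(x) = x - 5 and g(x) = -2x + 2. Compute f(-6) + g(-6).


3


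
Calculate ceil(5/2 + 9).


5/2 = 2.5
2.5 + 9 = 11.5
ceil(11.5) = 12

12


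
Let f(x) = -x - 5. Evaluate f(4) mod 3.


f(4) = -9
-9 mod 3 = 0

0


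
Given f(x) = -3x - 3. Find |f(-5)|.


12


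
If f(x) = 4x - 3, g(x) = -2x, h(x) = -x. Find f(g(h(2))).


h(2) = -2
g(-2) = 4
f(4) = 13

13


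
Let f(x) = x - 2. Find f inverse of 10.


Solve x - 2 = 10
x = (10 + 2) / 1 = 12

12


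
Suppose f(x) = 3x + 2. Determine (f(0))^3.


f(0) = 2
(2)^3 = 8

8


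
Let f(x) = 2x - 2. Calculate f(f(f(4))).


f(4) = 6
f(6) = 10
f(10) = 18

18


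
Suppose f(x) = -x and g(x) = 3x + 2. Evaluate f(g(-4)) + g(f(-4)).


f(g(-4)) = 10
g(f(-4)) = 14
Sum = 24

24


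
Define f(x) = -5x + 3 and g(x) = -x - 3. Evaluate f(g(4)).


g(4) = -7
f(-7) = 38

38


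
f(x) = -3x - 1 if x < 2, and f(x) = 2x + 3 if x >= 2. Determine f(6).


6 satisfies x >= 2
f(6) = 15

15


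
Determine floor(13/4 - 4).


13/4 = 3.25
3.25 - 4 = -0.75
floor(-0.75) = -1

-1


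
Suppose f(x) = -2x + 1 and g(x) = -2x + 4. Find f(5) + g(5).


f(5) = -9
g(5) = -6
Sum = -15

-15


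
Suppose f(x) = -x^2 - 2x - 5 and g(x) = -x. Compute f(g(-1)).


g(-1) = 1
f(1) = (-1)*(1)^2 - 2*(1) - 5 = -8

-8


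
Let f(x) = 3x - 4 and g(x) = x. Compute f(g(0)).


g(0) = 0
f(0) = -4

-4


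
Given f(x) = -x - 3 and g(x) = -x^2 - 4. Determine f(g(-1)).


2


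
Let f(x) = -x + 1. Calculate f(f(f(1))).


f(1) = 0
f(0) = 1
f(1) = 0

0


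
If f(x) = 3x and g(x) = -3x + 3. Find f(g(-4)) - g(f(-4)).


f(g(-4)) = 45
g(f(-4)) = 39
Difference = 6

6


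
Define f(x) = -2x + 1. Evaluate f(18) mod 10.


5


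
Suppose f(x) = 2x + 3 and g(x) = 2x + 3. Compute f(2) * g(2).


f(2) = 7
g(2) = 7
Product = 49

49


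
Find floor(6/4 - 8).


6/4 = 1.5
1.5 - 8 = -6.5
floor(-6.5) = -7

-7


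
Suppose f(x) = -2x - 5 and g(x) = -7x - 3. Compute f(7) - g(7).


f(7) = -19
g(7) = -52
Difference = 33

33


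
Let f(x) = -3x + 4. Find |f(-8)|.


28


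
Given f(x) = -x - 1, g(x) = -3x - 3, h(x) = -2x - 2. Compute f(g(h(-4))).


h(-4) = 6
g(6) = -21
f(-21) = 20

20


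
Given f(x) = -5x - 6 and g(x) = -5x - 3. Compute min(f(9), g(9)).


f(9) = -51
g(9) = -48
min = -51

-51


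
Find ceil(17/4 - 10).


17/4 = 4.25
4.25 - 10 = -5.75
ceil(-5.75) = -5

-5


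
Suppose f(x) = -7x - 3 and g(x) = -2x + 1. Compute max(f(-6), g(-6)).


39


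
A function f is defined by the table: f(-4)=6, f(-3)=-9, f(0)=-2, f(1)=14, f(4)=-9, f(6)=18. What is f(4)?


Reading from the table at x = 4

-9


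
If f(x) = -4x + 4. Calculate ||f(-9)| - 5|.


f(-9) = 40
|40| = 40
|40 - 5| = 35

35


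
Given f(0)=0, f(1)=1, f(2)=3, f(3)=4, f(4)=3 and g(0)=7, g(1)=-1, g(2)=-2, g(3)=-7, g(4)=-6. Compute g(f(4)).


f(4) = 3
g(3) = -7

-7


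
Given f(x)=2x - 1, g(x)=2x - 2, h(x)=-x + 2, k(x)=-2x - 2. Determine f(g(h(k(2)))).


k(2) = -6
h(-6) = 8
g(8) = 14
f(14) = 27

27


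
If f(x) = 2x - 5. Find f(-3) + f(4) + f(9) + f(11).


f(-3) = -11
f(4) = 3
f(9) = 13
f(11) = 17
Sum = 22

22


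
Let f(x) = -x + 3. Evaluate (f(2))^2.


f(2) = 1
(1)^2 = 1

1


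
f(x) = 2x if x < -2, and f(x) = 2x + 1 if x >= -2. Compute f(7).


7 satisfies x >= -2
f(7) = 15

15


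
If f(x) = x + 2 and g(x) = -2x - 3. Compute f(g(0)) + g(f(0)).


-8


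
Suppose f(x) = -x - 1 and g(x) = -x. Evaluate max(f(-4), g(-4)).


f(-4) = 3
g(-4) = 4
max = 4

4


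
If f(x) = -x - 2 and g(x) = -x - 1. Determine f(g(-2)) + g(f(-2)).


f(g(-2)) = -3
g(f(-2)) = -1
Sum = -4

-4


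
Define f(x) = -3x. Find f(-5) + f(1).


f(-5) = 15
f(1) = -3
Sum = 12

12


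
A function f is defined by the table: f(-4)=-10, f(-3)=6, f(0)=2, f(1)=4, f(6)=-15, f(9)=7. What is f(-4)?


Reading from the table at x = -4

-10


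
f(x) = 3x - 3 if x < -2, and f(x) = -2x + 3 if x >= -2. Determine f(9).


-15


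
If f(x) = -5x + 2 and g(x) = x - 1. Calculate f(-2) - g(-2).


15


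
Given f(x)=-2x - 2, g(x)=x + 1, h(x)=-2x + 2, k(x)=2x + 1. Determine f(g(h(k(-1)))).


k(-1) = -1
h(-1) = 4
g(4) = 5
f(5) = -12

-12


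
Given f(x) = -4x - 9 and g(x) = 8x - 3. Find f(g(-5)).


g(-5) = -43
f(-43) = 163

163


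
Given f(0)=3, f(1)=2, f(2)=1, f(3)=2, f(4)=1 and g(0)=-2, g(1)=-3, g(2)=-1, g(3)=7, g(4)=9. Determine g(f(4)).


f(4) = 1
g(1) = -3

-3


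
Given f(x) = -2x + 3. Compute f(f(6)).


f(6) = -9
f(-9) = 21

21


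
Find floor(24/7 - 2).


24/7 = 3.4286
3.4286 - 2 = 1.4286
floor(1.4286) = 1

1


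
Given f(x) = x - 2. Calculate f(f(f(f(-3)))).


f(-3) = -5
f(-5) = -7
f(-7) = -9
f(-9) = -11

-11


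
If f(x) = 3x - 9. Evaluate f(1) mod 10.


f(1) = -6
-6 mod 10 = 4

4


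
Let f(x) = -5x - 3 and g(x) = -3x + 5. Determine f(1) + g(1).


f(1) = -8
g(1) = 2
Sum = -6

-6


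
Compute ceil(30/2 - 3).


30/2 = 15
15 - 3 = 12
ceil(12) = 12

12


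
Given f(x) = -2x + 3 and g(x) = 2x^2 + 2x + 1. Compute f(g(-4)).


g(-4) = 25
f(25) = -47

-47
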